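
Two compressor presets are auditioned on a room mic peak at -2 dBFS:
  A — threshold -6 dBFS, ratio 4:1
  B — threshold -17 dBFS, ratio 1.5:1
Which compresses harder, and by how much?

B, by 2 dB

A: GR = 4 − 4/4 = 3 dB.
B: GR = 15 − 15/1.5 = 5 dB.
Difference: 2 dB in favour of B.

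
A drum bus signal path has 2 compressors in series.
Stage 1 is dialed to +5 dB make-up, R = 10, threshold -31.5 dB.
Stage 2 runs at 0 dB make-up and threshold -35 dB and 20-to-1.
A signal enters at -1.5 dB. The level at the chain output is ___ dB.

Stage 1: 30 dB above -31.5 dB, reduced 10:1 to 3 dB above → -28.5 dB; +5 dB make-up → -23.5 dB.
Stage 2: overshoot 11.5 dB → 11.5/20 = 0.575 dB → -34.425 dB.

-34.425 dB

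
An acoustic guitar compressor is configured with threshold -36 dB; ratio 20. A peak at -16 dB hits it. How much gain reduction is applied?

The signal is 20 dB above threshold.
After 20:1 compression the overshoot becomes 20/20 = 1 dB.
Gain reduction = 20 − 1 = 19 dB.

19 dB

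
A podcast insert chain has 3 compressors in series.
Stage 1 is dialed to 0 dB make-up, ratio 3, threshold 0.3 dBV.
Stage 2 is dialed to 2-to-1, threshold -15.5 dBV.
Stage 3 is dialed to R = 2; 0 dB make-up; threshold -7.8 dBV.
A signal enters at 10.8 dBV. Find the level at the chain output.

Stage 1: 10.5 dB above 0.3 dBV, reduced 3:1 to 3.5 dB above → 3.8 dBV.
Stage 2: 19.3 dB above -15.5 dBV, reduced 2:1 to 9.65 dB above → -5.85 dBV.
Stage 3: overshoot 1.95 dB → 1.95/2 = 0.975 dB → -6.825 dBV.

-6.825 dBV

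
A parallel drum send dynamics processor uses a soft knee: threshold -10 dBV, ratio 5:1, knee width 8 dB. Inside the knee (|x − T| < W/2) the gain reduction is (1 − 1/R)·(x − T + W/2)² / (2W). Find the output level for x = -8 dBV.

-9.8 dBV

x − T + W/2 = -8 − (-10) + 4 = 6.
GR = (1 − 1/5) × 6² / 16 = 0.8 × 36 / 16 = 1.8 dB.
Output = -8 − 1.8 = -9.8 dBV.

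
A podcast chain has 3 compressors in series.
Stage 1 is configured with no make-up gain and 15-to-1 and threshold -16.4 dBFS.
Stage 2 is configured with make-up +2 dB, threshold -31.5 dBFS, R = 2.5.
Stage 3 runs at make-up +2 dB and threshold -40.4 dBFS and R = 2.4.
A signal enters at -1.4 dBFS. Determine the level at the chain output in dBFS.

-31.175 dBFS

Stage 1: -1.4 dBFS is 15 dB over -16.4 dBFS; at 15:1 that becomes 1 dB over, giving -15.4 dBFS.
Stage 2: overshoot 16.1 dB → 16.1/2.5 = 6.44 dB → -25.06 dBFS; +2 dB make-up → -23.06 dBFS.
Stage 3: overshoot 17.34 dB → 17.34/2.4 = 7.225 dB → -33.175 dBFS; +2 dB make-up → -31.175 dBFS.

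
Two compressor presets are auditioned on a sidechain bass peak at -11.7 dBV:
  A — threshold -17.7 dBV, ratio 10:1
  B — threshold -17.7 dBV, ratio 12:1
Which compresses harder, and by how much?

A: 6 dB over, compressed to 0.6 dB over, so 5.4 dB of GR.
B: 6 dB over, compressed to 0.5 dB over, so 5.5 dB of GR.
Difference: 0.1 dB in favour of B.

B, by 0.1 dB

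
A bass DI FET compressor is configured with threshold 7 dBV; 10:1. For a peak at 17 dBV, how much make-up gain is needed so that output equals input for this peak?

Overshoot 10 dB → 10/10 = 1 dB after compression, so the compressed level is 7 + 1 = 8 dBV.
Make-up = target − compressed = 17 − 8 = 9 dB.

9 dB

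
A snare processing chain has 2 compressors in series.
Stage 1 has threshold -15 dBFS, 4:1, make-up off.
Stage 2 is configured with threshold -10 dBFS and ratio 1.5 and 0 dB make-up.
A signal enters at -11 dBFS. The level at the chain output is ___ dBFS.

Stage 1: overshoot 4 dB → 4/4 = 1 dB → -14 dBFS.
Stage 2: -14 dBFS is at or below the -10 dBFS threshold — no compression; output -14 dBFS.

-14 dBFS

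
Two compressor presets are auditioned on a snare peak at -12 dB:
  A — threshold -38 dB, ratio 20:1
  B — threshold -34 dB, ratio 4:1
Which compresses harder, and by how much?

A: GR = 26 − 26/20 = 24.7 dB.
B: GR = 22 − 22/4 = 16.5 dB.
A reduces 8.2 dB more.

A, by 8.2 dB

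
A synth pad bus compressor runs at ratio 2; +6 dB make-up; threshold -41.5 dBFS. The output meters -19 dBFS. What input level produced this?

Remove make-up: -19 − 6 = -25 dBFS.
The compressed level sits -25 − (-41.5) = 16.5 dB over threshold.
Undo the ratio: input overshoot = 16.5 × 2 = 33 dB, giving input = -8.5 dBFS.

-8.5 dBFS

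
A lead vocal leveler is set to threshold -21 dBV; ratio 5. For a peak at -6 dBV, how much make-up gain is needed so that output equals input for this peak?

12 dB

The peak compresses to -21 + 15/5 = -18 dBV.
To reach -6 dBV requires -6 − (-18) = 12 dB of make-up.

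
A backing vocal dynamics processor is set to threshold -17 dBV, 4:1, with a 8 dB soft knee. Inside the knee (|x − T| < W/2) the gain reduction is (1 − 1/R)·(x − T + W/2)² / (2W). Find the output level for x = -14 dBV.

x − T + W/2 = -14 − (-17) + 4 = 7.
GR = (1 − 1/4) × 7² / 16 = 0.75 × 49 / 16 = 2.296875 dB.
Output = -14 − 2.296875 = -16.296875 dBV.

-16.296875 dBV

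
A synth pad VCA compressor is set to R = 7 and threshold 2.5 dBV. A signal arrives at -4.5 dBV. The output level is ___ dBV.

-4.5 dBV

-4.5 dBV is 7 dB below the 2.5 dBV threshold, so no gain reduction is applied.
Output = input = -4.5 dBV.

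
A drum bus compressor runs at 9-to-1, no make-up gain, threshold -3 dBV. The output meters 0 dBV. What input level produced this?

24 dBV

Post-compression overshoot = 0 − (-3) = 3 dB.
Before 9:1 compression the overshoot was 3 × 9 = 27 dB, so input = -3 + 27 = 24 dBV.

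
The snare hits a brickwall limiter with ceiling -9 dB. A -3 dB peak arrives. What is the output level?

-9 dB

A brickwall limiter is an ∞:1 compressor: any input above the ceiling is clamped to -9 dB.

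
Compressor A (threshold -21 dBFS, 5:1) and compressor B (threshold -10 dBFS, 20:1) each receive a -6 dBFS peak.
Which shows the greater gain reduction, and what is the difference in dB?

A: GR = 15 − 15/5 = 12 dB.
B: GR = 4 − 4/20 = 3.8 dB.
Difference: 8.2 dB in favour of A.

A, by 8.2 dB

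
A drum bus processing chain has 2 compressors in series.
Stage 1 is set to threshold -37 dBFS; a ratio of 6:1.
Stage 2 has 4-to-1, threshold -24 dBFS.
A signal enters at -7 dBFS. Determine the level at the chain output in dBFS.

Stage 1: 30 dB above -37 dBFS, reduced 6:1 to 5 dB above → -32 dBFS.
Stage 2: -32 dBFS ≤ -24 dBFS, so stage 2 doesn't engage; output -32 dBFS.

-32 dBFS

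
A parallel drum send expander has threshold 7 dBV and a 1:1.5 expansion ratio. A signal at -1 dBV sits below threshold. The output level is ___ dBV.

-5 dBV

Below threshold, a 1:1.5 expander applies gain = (1.5−1)×(T − x) of attenuation.
(1.5−1) × 8 = 4 dB, so output = -1 − 4 = -5 dBV.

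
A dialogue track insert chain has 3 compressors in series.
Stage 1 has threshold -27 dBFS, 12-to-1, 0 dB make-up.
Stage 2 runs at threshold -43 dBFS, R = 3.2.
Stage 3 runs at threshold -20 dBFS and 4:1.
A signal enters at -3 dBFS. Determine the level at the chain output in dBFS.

Stage 1: overshoot 24 dB → 24/12 = 2 dB → -25 dBFS.
Stage 2: -25 dBFS is 18 dB over -43 dBFS; at 3.2:1 that becomes 5.625 dB over, giving -37.375 dBFS.
Stage 3: below threshold (-37.375 ≤ -20); passes unchanged; output -37.375 dBFS.

-37.375 dBFS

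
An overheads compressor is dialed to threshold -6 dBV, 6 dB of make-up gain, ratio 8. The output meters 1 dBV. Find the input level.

2 dBV

Remove make-up: 1 − 6 = -5 dBV.
Post-compression overshoot = -5 − (-6) = 1 dB.
Input overshoot = R × output overshoot = 8 dB → input = -6 + 8 = 2 dBV.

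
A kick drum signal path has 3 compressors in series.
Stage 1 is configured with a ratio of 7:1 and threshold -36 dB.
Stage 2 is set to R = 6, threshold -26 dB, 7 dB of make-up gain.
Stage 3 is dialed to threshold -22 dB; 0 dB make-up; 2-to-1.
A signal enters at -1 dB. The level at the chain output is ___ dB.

-24 dB

Stage 1: overshoot 35 dB → 35/7 = 5 dB → -31 dB.
Stage 2: below threshold (-31 ≤ -26); passes unchanged; make-up brings it to -24 dB.
Stage 3: below threshold (-24 ≤ -22); passes unchanged; output -24 dB.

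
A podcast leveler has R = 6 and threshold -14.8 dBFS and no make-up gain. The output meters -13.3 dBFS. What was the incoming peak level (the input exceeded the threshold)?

-5.8 dBFS

The compressed level sits -13.3 − (-14.8) = 1.5 dB over threshold.
Undo the ratio: input overshoot = 1.5 × 6 = 9 dB, giving input = -5.8 dBFS.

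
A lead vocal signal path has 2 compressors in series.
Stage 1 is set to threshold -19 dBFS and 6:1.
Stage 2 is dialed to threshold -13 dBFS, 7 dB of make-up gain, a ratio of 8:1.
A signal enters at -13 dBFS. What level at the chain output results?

-11 dBFS

Stage 1: -13 dBFS is 6 dB over -19 dBFS; at 6:1 that becomes 1 dB over, giving -18 dBFS.
Stage 2: below threshold (-18 ≤ -13); passes unchanged; make-up brings it to -11 dBFS.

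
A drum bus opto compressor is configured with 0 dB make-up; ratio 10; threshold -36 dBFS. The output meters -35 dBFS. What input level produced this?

The compressed level sits -35 − (-36) = 1 dB over threshold.
Before 10:1 compression the overshoot was 1 × 10 = 10 dB, so input = -36 + 10 = -26 dBFS.

-26 dBFS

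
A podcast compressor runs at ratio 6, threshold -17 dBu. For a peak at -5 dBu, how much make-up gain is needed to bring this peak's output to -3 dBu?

12 dB

Overshoot 12 dB → 12/6 = 2 dB after compression, so the compressed level is -17 + 2 = -15 dBu.
Make-up = target − compressed = -3 − (-15) = 12 dB.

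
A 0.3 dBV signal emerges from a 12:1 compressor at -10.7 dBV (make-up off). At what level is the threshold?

-11.7 dBV

Gain reduction = 0.3 − (-10.7) = 11 dB; output overshoot = GR / (R − 1) = 11 / 11 = 1 dB.
Threshold = output − output overshoot = -10.7 − 1 = -11.7 dBV.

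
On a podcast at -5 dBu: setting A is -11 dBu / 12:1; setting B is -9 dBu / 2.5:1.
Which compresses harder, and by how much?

A, by 3.1 dB

A: 6 dB over, compressed to 0.5 dB over, so 5.5 dB of GR.
B: 4 dB over, compressed to 1.6 dB over, so 2.4 dB of GR.
A reduces 3.1 dB more.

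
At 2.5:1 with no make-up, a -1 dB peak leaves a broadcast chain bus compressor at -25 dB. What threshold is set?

-41 dB

Input is 40 dB above T (since output overshoot × R = input overshoot: (-25 − T)·2.5 = -1 − T gives T = -41 dB).
Check: -41 + (-1 − (-41))/2.5 = -41 + 16 = -25 dB. ✓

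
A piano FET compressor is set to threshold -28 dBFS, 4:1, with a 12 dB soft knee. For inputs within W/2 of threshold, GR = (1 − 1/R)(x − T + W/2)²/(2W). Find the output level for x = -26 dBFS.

x − T + W/2 = -26 − (-28) + 6 = 8.
GR = (1 − 1/4) × 8² / 24 = 0.75 × 64 / 24 = 2 dB.
Output = -26 − 2 = -28 dBFS.

-28 dBFS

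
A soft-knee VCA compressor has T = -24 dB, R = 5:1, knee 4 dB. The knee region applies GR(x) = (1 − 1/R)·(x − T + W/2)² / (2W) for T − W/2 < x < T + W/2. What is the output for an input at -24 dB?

-24.4 dB

x − T + W/2 = -24 − (-24) + 2 = 2.
GR = (1 − 1/5) × 2² / 8 = 0.8 × 4 / 8 = 0.4 dB.
Output = -24 − 0.4 = -24.4 dB.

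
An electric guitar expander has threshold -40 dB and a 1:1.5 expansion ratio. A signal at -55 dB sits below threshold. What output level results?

-62.5 dB

Undershoot = (-40) − (-55) = 15 dB.
At 1:1.5, that expands to 22.5 dB under threshold.
Output = -40 − 22.5 = -62.5 dB.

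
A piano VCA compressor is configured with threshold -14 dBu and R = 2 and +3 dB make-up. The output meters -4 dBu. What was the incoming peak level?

Before make-up, the level was -4 − 3 = -7 dBu.
The compressed level sits -7 − (-14) = 7 dB over threshold.
Before 2:1 compression the overshoot was 7 × 2 = 14 dB, so input = -14 + 14 = 0 dBu.

0 dBu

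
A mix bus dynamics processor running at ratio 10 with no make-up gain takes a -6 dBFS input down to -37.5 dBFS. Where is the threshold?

Let T be the threshold. Output overshoot = (input overshoot)/R, so -37.5 − T = (-6 − T)/10.
10·(-37.5 − T) = -6 − T → 9·T = -375 − (-6) = -369.
T = -369/9 = -41 dBFS.

-41 dBFS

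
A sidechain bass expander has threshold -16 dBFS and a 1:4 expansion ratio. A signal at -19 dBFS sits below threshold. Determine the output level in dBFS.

Undershoot = (-16) − (-19) = 3 dB.
At 1:4, that expands to 12 dB under threshold.
Output = -16 − 12 = -28 dBFS.

-28 dBFS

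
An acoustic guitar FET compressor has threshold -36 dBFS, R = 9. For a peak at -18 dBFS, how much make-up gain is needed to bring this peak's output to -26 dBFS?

8 dB

The peak compresses to -36 + 18/9 = -34 dBFS.
To reach -26 dBFS requires -26 − (-34) = 8 dB of make-up.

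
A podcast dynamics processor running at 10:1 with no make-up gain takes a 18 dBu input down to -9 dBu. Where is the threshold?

Gain reduction = 18 − (-9) = 27 dB; output overshoot = GR / (R − 1) = 27 / 9 = 3 dB.
Threshold = output − output overshoot = -9 − 3 = -12 dBu.

-12 dBu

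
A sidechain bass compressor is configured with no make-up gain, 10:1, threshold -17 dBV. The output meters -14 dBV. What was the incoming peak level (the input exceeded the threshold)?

The compressed level sits -14 − (-17) = 3 dB over threshold.
Undo the ratio: input overshoot = 3 × 10 = 30 dB, giving input = 13 dBV.

13 dBV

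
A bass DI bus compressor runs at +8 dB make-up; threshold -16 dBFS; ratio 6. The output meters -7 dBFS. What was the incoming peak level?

-10 dBFS

Remove make-up: -7 − 8 = -15 dBFS.
Post-compression overshoot = -15 − (-16) = 1 dB.
Before 6:1 compression the overshoot was 1 × 6 = 6 dB, so input = -16 + 6 = -10 dBFS.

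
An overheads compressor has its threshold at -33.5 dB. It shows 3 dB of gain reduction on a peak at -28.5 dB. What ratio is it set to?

Input overshoot = -28.5 − (-33.5) = 5 dB.
Output overshoot = 5 − 3 = 2 dB.
Ratio = input overshoot / output overshoot = 5 / 2 = 2.5.

2.5:1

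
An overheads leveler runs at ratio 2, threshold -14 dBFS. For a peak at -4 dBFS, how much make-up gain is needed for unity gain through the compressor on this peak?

Overshoot 10 dB → 10/2 = 5 dB after compression, so the compressed level is -14 + 5 = -9 dBFS.
Make-up = target − compressed = -4 − (-9) = 5 dB.

5 dB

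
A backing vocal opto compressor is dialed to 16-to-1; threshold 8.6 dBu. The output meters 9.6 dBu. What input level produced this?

24.6 dBu

Post-compression overshoot = 9.6 − 8.6 = 1 dB.
Undo the ratio: input overshoot = 1 × 16 = 16 dB, giving input = 24.6 dBu.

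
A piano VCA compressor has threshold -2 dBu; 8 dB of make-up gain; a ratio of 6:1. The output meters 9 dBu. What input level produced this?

16 dBu

Remove make-up: 9 − 8 = 1 dBu.
The compressed level sits 1 − (-2) = 3 dB over threshold.
Before 6:1 compression the overshoot was 3 × 6 = 18 dB, so input = -2 + 18 = 16 dBu.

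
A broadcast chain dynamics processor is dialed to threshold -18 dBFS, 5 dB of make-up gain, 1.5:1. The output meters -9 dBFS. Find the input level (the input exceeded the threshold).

-12 dBFS

Stripping the +5 dB make-up gives -14 dBFS at the gain stage.
Post-compression overshoot = -14 − (-18) = 4 dB.
Before 1.5:1 compression the overshoot was 4 × 1.5 = 6 dB, so input = -18 + 6 = -12 dBFS.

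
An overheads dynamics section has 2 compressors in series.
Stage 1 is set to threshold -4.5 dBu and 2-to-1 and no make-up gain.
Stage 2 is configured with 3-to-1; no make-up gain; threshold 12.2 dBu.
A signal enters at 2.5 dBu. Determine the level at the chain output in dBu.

Stage 1: 7 dB above -4.5 dBu, reduced 2:1 to 3.5 dB above → -1 dBu.
Stage 2: -1 dBu ≤ 12.2 dBu, so stage 2 doesn't engage; output -1 dBu.

-1 dBu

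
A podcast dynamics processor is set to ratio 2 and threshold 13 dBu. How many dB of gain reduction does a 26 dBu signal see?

6.5 dB

26 dBu exceeds the threshold by 13 dB.
After 2:1 compression the overshoot becomes 13/2 = 6.5 dB.
So the signal is attenuated by 13 − 6.5 = 6.5 dB.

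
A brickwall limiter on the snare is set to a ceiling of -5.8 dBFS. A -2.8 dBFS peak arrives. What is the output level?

-5.8 dBFS

The limiter clamps the peak to its -5.8 dBFS ceiling.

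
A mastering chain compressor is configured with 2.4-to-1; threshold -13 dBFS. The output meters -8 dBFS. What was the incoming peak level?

Post-compression overshoot = -8 − (-13) = 5 dB.
Before 2.4:1 compression the overshoot was 5 × 2.4 = 12 dB, so input = -13 + 12 = -1 dBFS.

-1 dBFS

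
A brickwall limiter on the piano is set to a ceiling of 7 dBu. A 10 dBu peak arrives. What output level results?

The limiter clamps the peak to its 7 dBu ceiling.

7 dBu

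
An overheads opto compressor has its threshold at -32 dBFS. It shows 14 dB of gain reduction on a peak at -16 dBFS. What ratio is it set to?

Input overshoot = -16 − (-32) = 16 dB.
Output overshoot = 16 − 14 = 2 dB.
Ratio = input overshoot / output overshoot = 16 / 2 = 8.

8:1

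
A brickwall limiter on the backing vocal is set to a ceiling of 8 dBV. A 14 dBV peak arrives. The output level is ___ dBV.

A brickwall limiter is an ∞:1 compressor: any input above the ceiling is clamped to 8 dBV.

8 dBV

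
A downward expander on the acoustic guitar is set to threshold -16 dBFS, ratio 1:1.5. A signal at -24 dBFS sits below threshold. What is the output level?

-28 dBFS

Below threshold, a 1:1.5 expander applies gain = (1.5−1)×(T − x) of attenuation.
(1.5−1) × 8 = 4 dB, so output = -24 − 4 = -28 dBFS.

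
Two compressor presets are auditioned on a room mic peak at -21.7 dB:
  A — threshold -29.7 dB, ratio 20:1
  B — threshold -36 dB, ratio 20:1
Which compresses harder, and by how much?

A: 8 dB over, compressed to 0.4 dB over, so 7.6 dB of GR.
B: 14.3 dB over, compressed to 0.715 dB over, so 13.585 dB of GR.
B applies 5.985 dB more gain reduction.

B, by 5.985 dB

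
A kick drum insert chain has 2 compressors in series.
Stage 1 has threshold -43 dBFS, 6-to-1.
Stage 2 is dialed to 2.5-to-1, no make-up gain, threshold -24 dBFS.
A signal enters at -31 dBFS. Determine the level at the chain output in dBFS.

Stage 1: -31 dBFS is 12 dB over -43 dBFS; at 6:1 that becomes 2 dB over, giving -41 dBFS.
Stage 2: below threshold (-41 ≤ -24); passes unchanged; output -41 dBFS.

-41 dBFS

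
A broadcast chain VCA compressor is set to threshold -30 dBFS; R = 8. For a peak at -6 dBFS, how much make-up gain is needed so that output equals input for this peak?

21 dB

Overshoot 24 dB → 24/8 = 3 dB after compression, so the compressed level is -30 + 3 = -27 dBFS.
Make-up = target − compressed = -6 − (-27) = 21 dB.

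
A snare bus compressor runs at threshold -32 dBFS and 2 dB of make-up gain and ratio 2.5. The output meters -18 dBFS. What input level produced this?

Stripping the +2 dB make-up gives -20 dBFS at the gain stage.
Post-compression overshoot = -20 − (-32) = 12 dB.
Before 2.5:1 compression the overshoot was 12 × 2.5 = 30 dB, so input = -32 + 30 = -2 dBFS.

-2 dBFS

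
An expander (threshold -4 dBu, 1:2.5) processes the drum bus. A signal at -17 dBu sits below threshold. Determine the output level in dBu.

Below threshold, a 1:2.5 expander applies gain = (2.5−1)×(T − x) of attenuation.
(2.5−1) × 13 = 19.5 dB, so output = -17 − 19.5 = -36.5 dBu.

-36.5 dBu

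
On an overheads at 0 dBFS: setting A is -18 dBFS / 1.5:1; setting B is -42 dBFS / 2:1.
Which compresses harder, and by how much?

A: 18 dB over, compressed to 12 dB over, so 6 dB of GR.
B: 42 dB over, compressed to 21 dB over, so 21 dB of GR.
Difference: 15 dB in favour of B.

B, by 15 dB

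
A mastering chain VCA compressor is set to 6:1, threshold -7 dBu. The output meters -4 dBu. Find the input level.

Post-compression overshoot = -4 − (-7) = 3 dB.
Input overshoot = R × output overshoot = 18 dB → input = -7 + 18 = 11 dBu.

11 dBu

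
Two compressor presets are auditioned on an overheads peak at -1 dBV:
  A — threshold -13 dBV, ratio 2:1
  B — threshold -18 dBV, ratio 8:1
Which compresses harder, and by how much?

B, by 8.875 dB

A: overshoot 12 dB → output overshoot 6 dB → GR 6 dB.
B: overshoot 17 dB → output overshoot 2.125 dB → GR 14.875 dB.
B applies 8.875 dB more gain reduction.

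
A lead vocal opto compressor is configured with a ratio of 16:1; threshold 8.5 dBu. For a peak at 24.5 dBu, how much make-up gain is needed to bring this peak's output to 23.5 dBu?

Overshoot 16 dB → 16/16 = 1 dB after compression, so the compressed level is 8.5 + 1 = 9.5 dBu.
Make-up = target − compressed = 23.5 − 9.5 = 14 dB.

14 dB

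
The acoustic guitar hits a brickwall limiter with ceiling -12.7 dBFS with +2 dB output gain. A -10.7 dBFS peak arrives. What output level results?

-10.7 dBFS

At ∞:1, everything above -12.7 dBFS is held at the ceiling.
Output gain then adds 2 dB: -12.7 + 2 = -10.7 dBFS.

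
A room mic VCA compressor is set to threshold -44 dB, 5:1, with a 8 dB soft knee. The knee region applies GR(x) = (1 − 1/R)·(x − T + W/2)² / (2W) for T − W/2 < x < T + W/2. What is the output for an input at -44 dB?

x − T + W/2 = -44 − (-44) + 4 = 4.
GR = (1 − 1/5) × 4² / 16 = 0.8 × 16 / 16 = 0.8 dB.
Output = -44 − 0.8 = -44.8 dB.

-44.8 dB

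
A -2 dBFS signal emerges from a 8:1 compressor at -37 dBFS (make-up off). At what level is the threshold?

-42 dBFS

Gain reduction = -2 − (-37) = 35 dB; output overshoot = GR / (R − 1) = 35 / 7 = 5 dB.
Threshold = output − output overshoot = -37 − 5 = -42 dBFS.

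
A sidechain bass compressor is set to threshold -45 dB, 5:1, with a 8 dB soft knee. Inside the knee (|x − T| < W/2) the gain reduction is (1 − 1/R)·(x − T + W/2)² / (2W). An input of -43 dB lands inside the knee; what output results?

x − T + W/2 = -43 − (-45) + 4 = 6.
GR = (1 − 1/5) × 6² / 16 = 0.8 × 36 / 16 = 1.8 dB.
Output = -43 − 1.8 = -44.8 dB.

-44.8 dB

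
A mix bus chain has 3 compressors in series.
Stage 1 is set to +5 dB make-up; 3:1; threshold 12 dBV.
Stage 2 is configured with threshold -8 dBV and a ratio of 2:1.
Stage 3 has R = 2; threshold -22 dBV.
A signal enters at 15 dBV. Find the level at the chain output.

-8.5 dBV

Stage 1: 3 dB above 12 dBV, reduced 3:1 to 1 dB above → 13 dBV; +5 dB make-up → 18 dBV.
Stage 2: overshoot 26 dB → 26/2 = 13 dB → 5 dBV.
Stage 3: 5 dBV is 27 dB over -22 dBV; at 2:1 that becomes 13.5 dB over, giving -8.5 dBV.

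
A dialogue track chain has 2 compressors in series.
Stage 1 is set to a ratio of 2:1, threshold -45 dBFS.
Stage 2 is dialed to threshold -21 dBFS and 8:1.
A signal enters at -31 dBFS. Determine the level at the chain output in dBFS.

Stage 1: -31 dBFS is 14 dB over -45 dBFS; at 2:1 that becomes 7 dB over, giving -38 dBFS.
Stage 2: below threshold (-38 ≤ -21); passes unchanged; output -38 dBFS.

-38 dBFS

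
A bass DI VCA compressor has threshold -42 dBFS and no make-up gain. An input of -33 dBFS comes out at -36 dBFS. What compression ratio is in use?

1.5:1

Input overshoot = -33 − (-42) = 9 dB; output overshoot = -36 − (-42) = 6 dB.
Ratio = 9 / 6 = 1.5.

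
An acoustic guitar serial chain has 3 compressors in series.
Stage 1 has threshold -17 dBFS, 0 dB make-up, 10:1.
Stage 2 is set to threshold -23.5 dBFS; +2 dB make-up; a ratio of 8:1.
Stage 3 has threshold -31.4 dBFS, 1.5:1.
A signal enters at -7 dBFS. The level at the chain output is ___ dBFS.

-24.175 dBFS

Stage 1: overshoot 10 dB → 10/10 = 1 dB → -16 dBFS.
Stage 2: -16 dBFS is 7.5 dB over -23.5 dBFS; at 8:1 that becomes 0.9375 dB over, giving -22.5625 dBFS; +2 dB make-up → -20.5625 dBFS.
Stage 3: overshoot 10.8375 dB → 10.8375/1.5 = 7.225 dB → -24.175 dBFS.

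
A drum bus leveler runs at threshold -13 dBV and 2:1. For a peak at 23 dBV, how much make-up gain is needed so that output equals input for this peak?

Overshoot 36 dB → 36/2 = 18 dB after compression, so the compressed level is -13 + 18 = 5 dBV.
Make-up = target − compressed = 23 − 5 = 18 dB.

18 dB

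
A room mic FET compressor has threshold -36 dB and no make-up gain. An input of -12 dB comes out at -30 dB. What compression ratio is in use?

4:1

Input overshoot = -12 − (-36) = 24 dB; output overshoot = -30 − (-36) = 6 dB.
Ratio = 24 / 6 = 4.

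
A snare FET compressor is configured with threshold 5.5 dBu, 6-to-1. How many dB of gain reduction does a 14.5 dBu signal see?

14.5 dBu exceeds the threshold by 9 dB.
After 6:1 compression the overshoot becomes 9/6 = 1.5 dB.
Gain reduction = 9 − 1.5 = 7.5 dB.

7.5 dB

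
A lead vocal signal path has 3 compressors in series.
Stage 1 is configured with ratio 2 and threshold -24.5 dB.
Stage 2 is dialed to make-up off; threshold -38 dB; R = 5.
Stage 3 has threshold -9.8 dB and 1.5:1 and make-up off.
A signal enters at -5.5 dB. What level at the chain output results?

-33.4 dB

Stage 1: overshoot 19 dB → 19/2 = 9.5 dB → -15 dB.
Stage 2: overshoot 23 dB → 23/5 = 4.6 dB → -33.4 dB.
Stage 3: -33.4 dB is at or below the -9.8 dB threshold — no compression; output -33.4 dB.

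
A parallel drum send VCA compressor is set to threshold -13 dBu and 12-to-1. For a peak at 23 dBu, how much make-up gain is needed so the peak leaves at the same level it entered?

33 dB

Overshoot 36 dB → 36/12 = 3 dB after compression, so the compressed level is -13 + 3 = -10 dBu.
Make-up = target − compressed = 23 − (-10) = 33 dB.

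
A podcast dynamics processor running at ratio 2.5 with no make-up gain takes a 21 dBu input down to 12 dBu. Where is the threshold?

Gain reduction = 21 − 12 = 9 dB; output overshoot = GR / (R − 1) = 9 / 1.5 = 6 dB.
Threshold = output − output overshoot = 12 − 6 = 6 dBu.

6 dBu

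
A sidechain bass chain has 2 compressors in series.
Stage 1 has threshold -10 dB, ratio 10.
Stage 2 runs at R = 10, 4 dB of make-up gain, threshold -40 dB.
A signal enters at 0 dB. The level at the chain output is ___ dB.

Stage 1: 0 dB is 10 dB over -10 dB; at 10:1 that becomes 1 dB over, giving -9 dB.
Stage 2: 31 dB above -40 dB, reduced 10:1 to 3.1 dB above → -36.9 dB; +4 dB make-up → -32.9 dB.

-32.9 dB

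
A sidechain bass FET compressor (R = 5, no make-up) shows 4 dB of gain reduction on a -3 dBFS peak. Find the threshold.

-8 dBFS

Let T be the threshold. Output overshoot = (input overshoot)/R, so -7 − T = (-3 − T)/5.
5·(-7 − T) = -3 − T → 4·T = -35 − (-3) = -32.
T = -32/4 = -8 dBFS.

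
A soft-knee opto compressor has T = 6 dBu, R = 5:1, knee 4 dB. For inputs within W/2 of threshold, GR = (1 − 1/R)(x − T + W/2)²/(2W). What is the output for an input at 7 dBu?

x − T + W/2 = 7 − 6 + 2 = 3.
GR = (1 − 1/5) × 3² / 8 = 0.8 × 9 / 8 = 0.9 dB.
Output = 7 − 0.9 = 6.1 dBu.

6.1 dBu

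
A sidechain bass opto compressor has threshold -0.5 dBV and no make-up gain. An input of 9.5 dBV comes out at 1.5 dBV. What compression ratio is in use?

5:1

Input overshoot = 9.5 − (-0.5) = 10 dB; output overshoot = 1.5 − (-0.5) = 2 dB.
Ratio = 10 / 2 = 5.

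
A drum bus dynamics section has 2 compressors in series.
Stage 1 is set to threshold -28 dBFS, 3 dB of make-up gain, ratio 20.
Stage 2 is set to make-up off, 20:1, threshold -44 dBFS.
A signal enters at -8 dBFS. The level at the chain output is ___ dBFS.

-43 dBFS

Stage 1: 20 dB above -28 dBFS, reduced 20:1 to 1 dB above → -27 dBFS; +3 dB make-up → -24 dBFS.
Stage 2: 20 dB above -44 dBFS, reduced 20:1 to 1 dB above → -43 dBFS.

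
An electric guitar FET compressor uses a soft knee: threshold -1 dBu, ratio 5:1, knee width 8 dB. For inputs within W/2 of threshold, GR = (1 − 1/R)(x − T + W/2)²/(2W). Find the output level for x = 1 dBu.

-0.8 dBu

x − T + W/2 = 1 − (-1) + 4 = 6.
GR = (1 − 1/5) × 6² / 16 = 0.8 × 36 / 16 = 1.8 dB.
Output = 1 − 1.8 = -0.8 dBu.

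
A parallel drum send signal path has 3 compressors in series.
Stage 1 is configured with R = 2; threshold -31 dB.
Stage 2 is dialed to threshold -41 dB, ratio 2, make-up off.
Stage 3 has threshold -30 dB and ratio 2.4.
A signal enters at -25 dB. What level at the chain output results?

-34.5 dB

Stage 1: -25 dB is 6 dB over -31 dB; at 2:1 that becomes 3 dB over, giving -28 dB.
Stage 2: overshoot 13 dB → 13/2 = 6.5 dB → -34.5 dB.
Stage 3: below threshold (-34.5 ≤ -30); passes unchanged; output -34.5 dB.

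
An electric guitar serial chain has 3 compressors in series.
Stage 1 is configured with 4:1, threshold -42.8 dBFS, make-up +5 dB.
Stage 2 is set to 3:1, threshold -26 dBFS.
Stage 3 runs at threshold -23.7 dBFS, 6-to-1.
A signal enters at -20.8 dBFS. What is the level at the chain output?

Stage 1: -20.8 dBFS is 22 dB over -42.8 dBFS; at 4:1 that becomes 5.5 dB over, giving -37.3 dBFS; +5 dB make-up → -32.3 dBFS.
Stage 2: -32.3 dBFS is at or below the -26 dBFS threshold — no compression; output -32.3 dBFS.
Stage 3: -32.3 dBFS ≤ -23.7 dBFS, so stage 3 doesn't engage; output -32.3 dBFS.

-32.3 dBFS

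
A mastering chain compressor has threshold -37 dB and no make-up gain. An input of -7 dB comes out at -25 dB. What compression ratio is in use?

Input overshoot = -7 − (-37) = 30 dB; output overshoot = -25 − (-37) = 12 dB.
Ratio = 30 / 12 = 2.5.

2.5:1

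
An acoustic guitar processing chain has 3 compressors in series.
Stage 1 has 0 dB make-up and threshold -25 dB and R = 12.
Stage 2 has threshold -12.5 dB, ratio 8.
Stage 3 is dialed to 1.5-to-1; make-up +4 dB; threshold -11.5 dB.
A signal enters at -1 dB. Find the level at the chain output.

-19 dB

Stage 1: 24 dB above -25 dB, reduced 12:1 to 2 dB above → -23 dB.
Stage 2: -23 dB ≤ -12.5 dB, so stage 2 doesn't engage; output -23 dB.
Stage 3: -23 dB is at or below the -11.5 dB threshold — no compression; make-up brings it to -19 dB.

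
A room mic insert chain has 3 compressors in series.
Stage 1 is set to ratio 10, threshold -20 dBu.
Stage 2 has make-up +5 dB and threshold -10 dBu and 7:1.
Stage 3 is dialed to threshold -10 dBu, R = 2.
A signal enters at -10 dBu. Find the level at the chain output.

-14 dBu

Stage 1: -10 dBu is 10 dB over -20 dBu; at 10:1 that becomes 1 dB over, giving -19 dBu.
Stage 2: below threshold (-19 ≤ -10); passes unchanged; make-up brings it to -14 dBu.
Stage 3: below threshold (-14 ≤ -10); passes unchanged; output -14 dBu.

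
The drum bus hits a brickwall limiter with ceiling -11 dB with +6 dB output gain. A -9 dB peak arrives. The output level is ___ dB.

-5 dB

A brickwall limiter is an ∞:1 compressor: any input above the ceiling is clamped to -11 dB.
Output gain then adds 6 dB: -11 + 6 = -5 dB.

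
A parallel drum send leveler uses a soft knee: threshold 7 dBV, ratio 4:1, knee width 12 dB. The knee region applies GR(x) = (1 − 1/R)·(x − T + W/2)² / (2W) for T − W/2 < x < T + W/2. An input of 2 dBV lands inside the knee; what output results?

1.96875 dBV

x − T + W/2 = 2 − 7 + 6 = 1.
GR = (1 − 1/4) × 1² / 24 = 0.75 × 1 / 24 = 0.03125 dB.
Output = 2 − 0.03125 = 1.96875 dBV.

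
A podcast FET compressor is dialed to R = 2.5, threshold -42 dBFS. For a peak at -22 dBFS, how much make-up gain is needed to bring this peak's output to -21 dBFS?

13 dB

Overshoot 20 dB → 20/2.5 = 8 dB after compression, so the compressed level is -42 + 8 = -34 dBFS.
Make-up = target − compressed = -21 − (-34) = 13 dB.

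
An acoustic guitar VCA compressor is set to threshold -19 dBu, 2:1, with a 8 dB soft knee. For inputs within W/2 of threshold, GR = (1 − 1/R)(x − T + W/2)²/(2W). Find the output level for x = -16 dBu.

-17.53125 dBu

x − T + W/2 = -16 − (-19) + 4 = 7.
GR = (1 − 1/2) × 7² / 16 = 0.5 × 49 / 16 = 1.53125 dB.
Output = -16 − 1.53125 = -17.53125 dBu.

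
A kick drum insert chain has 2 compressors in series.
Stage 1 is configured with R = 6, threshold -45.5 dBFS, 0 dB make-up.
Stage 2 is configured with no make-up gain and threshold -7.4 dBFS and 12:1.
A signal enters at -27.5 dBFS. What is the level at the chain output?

-42.5 dBFS

Stage 1: 18 dB above -45.5 dBFS, reduced 6:1 to 3 dB above → -42.5 dBFS.
Stage 2: -42.5 dBFS is at or below the -7.4 dBFS threshold — no compression; output -42.5 dBFS.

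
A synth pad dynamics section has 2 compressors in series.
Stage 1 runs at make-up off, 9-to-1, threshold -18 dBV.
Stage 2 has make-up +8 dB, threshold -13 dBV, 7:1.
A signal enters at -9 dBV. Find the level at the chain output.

Stage 1: 9 dB above -18 dBV, reduced 9:1 to 1 dB above → -17 dBV.
Stage 2: below threshold (-17 ≤ -13); passes unchanged; make-up brings it to -9 dBV.

-9 dBV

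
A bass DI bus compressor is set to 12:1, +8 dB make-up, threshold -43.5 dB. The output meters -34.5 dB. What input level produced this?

-31.5 dB

Remove make-up: -34.5 − 8 = -42.5 dB.
The compressed level sits -42.5 − (-43.5) = 1 dB over threshold.
Undo the ratio: input overshoot = 1 × 12 = 12 dB, giving input = -31.5 dB.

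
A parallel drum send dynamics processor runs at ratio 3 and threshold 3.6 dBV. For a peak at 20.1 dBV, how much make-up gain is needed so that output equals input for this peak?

11 dB

The peak compresses to 3.6 + 16.5/3 = 9.1 dBV.
To reach 20.1 dBV requires 20.1 − 9.1 = 11 dB of make-up.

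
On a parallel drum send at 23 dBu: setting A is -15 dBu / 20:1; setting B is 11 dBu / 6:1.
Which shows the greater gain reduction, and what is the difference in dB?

A: overshoot 38 dB → output overshoot 1.9 dB → GR 36.1 dB.
B: overshoot 12 dB → output overshoot 2 dB → GR 10 dB.
A applies 26.1 dB more gain reduction.

A, by 26.1 dB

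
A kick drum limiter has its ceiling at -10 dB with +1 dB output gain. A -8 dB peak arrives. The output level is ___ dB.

-9 dB

At ∞:1, everything above -10 dB is held at the ceiling.
Output gain then adds 1 dB: -10 + 1 = -9 dB.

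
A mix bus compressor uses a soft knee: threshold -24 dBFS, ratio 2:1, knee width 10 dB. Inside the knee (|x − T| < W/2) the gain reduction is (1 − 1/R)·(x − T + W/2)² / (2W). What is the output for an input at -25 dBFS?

-25.4 dBFS

x − T + W/2 = -25 − (-24) + 5 = 4.
GR = (1 − 1/2) × 4² / 20 = 0.5 × 16 / 20 = 0.4 dB.
Output = -25 − 0.4 = -25.4 dBFS.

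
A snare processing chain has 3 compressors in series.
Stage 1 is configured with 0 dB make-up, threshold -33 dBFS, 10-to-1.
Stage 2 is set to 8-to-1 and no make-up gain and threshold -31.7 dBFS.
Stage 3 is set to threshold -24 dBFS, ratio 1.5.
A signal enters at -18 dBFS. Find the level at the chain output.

-31.675 dBFS

Stage 1: -18 dBFS is 15 dB over -33 dBFS; at 10:1 that becomes 1.5 dB over, giving -31.5 dBFS.
Stage 2: overshoot 0.2 dB → 0.2/8 = 0.025 dB → -31.675 dBFS.
Stage 3: -31.675 dBFS is at or below the -24 dBFS threshold — no compression; output -31.675 dBFS.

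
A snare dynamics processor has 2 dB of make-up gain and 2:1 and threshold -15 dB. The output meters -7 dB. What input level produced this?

Before make-up, the level was -7 − 2 = -9 dB.
That's 6 dB above the -15 dB threshold.
Input overshoot = R × output overshoot = 12 dB → input = -15 + 12 = -3 dB.

-3 dB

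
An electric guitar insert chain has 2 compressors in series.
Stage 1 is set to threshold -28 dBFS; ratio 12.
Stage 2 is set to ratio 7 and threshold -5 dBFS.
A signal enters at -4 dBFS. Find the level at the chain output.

-26 dBFS

Stage 1: overshoot 24 dB → 24/12 = 2 dB → -26 dBFS.
Stage 2: -26 dBFS ≤ -5 dBFS, so stage 2 doesn't engage; output -26 dBFS.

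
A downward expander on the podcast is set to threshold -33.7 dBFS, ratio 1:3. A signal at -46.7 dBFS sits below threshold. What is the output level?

-72.7 dBFS

The input is 13 dB below the -33.7 dBFS threshold.
A 1:3 expander multiplies undershoot by 3: 13 × 3 = 39 dB below threshold.
Output = -33.7 − 39 = -72.7 dBFS.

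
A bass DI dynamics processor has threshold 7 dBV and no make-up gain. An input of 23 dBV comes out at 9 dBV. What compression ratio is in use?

8:1

Input overshoot = 23 − 7 = 16 dB; output overshoot = 9 − 7 = 2 dB.
Ratio = 16 / 2 = 8.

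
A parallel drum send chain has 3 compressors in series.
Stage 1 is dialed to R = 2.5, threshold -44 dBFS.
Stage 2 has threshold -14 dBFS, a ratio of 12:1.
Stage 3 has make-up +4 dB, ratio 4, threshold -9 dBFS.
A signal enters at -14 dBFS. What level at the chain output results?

-28 dBFS

Stage 1: overshoot 30 dB → 30/2.5 = 12 dB → -32 dBFS.
Stage 2: -32 dBFS ≤ -14 dBFS, so stage 2 doesn't engage; output -32 dBFS.
Stage 3: -32 dBFS ≤ -9 dBFS, so stage 3 doesn't engage; make-up brings it to -28 dBFS.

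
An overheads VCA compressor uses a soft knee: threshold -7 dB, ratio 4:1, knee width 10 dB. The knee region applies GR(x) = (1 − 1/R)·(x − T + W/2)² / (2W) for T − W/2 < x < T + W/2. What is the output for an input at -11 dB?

-11.0375 dB

x − T + W/2 = -11 − (-7) + 5 = 1.
GR = (1 − 1/4) × 1² / 20 = 0.75 × 1 / 20 = 0.0375 dB.
Output = -11 − 0.0375 = -11.0375 dB.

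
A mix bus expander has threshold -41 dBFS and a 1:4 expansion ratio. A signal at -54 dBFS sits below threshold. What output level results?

-93 dBFS

The input is 13 dB below the -41 dBFS threshold.
A 1:4 expander multiplies undershoot by 4: 13 × 4 = 52 dB below threshold.
Output = -41 − 52 = -93 dBFS.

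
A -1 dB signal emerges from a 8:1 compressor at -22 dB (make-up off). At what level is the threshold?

Input is 24 dB above T (since output overshoot × R = input overshoot: (-22 − T)·8 = -1 − T gives T = -25 dB).
Check: -25 + (-1 − (-25))/8 = -25 + 3 = -22 dB. ✓

-25 dB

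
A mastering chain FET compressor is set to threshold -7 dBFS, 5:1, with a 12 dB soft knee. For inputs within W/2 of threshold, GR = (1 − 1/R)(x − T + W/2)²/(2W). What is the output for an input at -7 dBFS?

x − T + W/2 = -7 − (-7) + 6 = 6.
GR = (1 − 1/5) × 6² / 24 = 0.8 × 36 / 24 = 1.2 dB.
Output = -7 − 1.2 = -8.2 dBFS.

-8.2 dBFS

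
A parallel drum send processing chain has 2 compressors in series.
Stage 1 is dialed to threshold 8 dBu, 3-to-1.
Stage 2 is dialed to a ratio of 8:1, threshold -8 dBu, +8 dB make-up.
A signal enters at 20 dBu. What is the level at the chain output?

Stage 1: 12 dB above 8 dBu, reduced 3:1 to 4 dB above → 12 dBu.
Stage 2: 20 dB above -8 dBu, reduced 8:1 to 2.5 dB above → -5.5 dBu; +8 dB make-up → 2.5 dBu.

2.5 dBu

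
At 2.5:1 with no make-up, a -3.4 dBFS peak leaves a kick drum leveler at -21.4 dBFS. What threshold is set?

-33.4 dBFS

Let T be the threshold. Output overshoot = (input overshoot)/R, so -21.4 − T = (-3.4 − T)/2.5.
2.5·(-21.4 − T) = -3.4 − T → 1.5·T = -53.5 − (-3.4) = -50.1.
T = -50.1/1.5 = -33.4 dBFS.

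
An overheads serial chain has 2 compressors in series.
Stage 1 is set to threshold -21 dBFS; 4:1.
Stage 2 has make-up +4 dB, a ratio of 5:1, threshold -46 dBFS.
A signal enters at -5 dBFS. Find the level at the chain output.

Stage 1: 16 dB above -21 dBFS, reduced 4:1 to 4 dB above → -17 dBFS.
Stage 2: -17 dBFS is 29 dB over -46 dBFS; at 5:1 that becomes 5.8 dB over, giving -40.2 dBFS; +4 dB make-up → -36.2 dBFS.

-36.2 dBFS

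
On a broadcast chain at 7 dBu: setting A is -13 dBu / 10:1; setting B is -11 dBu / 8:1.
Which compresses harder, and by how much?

A: 20 dB over, compressed to 2 dB over, so 18 dB of GR.
B: 18 dB over, compressed to 2.25 dB over, so 15.75 dB of GR.
A reduces 2.25 dB more.

A, by 2.25 dB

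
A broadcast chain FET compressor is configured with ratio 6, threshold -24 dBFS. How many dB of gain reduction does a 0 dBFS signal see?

20 dB

0 dBFS exceeds the threshold by 24 dB.
At 6:1, output sits 24/6 = 4 dB above threshold.
So the signal is attenuated by 24 − 4 = 20 dB.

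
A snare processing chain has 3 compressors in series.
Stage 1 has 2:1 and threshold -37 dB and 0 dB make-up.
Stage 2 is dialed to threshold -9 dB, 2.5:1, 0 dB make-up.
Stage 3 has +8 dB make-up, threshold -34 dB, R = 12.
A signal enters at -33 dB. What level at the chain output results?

Stage 1: -33 dB is 4 dB over -37 dB; at 2:1 that becomes 2 dB over, giving -35 dB.
Stage 2: -35 dB is at or below the -9 dB threshold — no compression; output -35 dB.
Stage 3: -35 dB ≤ -34 dB, so stage 3 doesn't engage; make-up brings it to -27 dB.

-27 dB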